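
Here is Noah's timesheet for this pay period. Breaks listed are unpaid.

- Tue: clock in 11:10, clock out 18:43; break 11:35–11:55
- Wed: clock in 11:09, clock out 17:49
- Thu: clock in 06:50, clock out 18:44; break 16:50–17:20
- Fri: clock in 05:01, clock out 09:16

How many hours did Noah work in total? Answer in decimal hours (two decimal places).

29.53 hours

Tue: 11:10–18:43 = 7 h 33 min; less 20 min break → 7 h 13 min
Wed: 11:09–17:49 = 6 h 40 min
Thu: 06:50–18:44 = 11 h 54 min; less 30 min break → 11 h 24 min
Fri: 05:01–09:16 = 4 h 15 min
Total: 7 h 13 min + 6 h 40 min + 11 h 24 min + 4 h 15 min = 29 h 32 min.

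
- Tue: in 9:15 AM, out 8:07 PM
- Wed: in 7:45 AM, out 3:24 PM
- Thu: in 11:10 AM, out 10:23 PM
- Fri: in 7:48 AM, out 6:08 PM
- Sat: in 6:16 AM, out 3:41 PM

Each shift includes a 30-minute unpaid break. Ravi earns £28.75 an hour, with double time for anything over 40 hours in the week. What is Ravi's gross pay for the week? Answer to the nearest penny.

Tue: 9:15 AM–8:07 PM = 10 h 52 min; less 30 min break → 10 h 22 min
Wed: 7:45 AM–3:24 PM = 7 h 39 min; less 30 min break → 7 h 9 min
Thu: 11:10 AM–10:23 PM = 11 h 13 min; less 30 min break → 10 h 43 min
Fri: 7:48 AM–6:08 PM = 10 h 20 min; less 30 min break → 9 h 50 min
Sat: 6:16 AM–3:41 PM = 9 h 25 min; less 30 min break → 8 h 55 min
Total worked: 46 h 59 min = 2819 min.
Regular 40 h 0 min = 2400 min at £28.75/h; overtime 6 h 59 min = 419 min at £57.50/h.
Pay = (2400 × £28.75 + 419 × £57.50) ÷ 60 = £1551.54.

£1551.54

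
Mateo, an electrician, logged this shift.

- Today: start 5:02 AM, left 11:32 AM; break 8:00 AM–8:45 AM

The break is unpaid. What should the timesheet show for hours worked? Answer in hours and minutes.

5 h 45 min

Today: 5:02 AM–11:32 AM = 6 h 30 min; less 45 min break → 5 h 45 min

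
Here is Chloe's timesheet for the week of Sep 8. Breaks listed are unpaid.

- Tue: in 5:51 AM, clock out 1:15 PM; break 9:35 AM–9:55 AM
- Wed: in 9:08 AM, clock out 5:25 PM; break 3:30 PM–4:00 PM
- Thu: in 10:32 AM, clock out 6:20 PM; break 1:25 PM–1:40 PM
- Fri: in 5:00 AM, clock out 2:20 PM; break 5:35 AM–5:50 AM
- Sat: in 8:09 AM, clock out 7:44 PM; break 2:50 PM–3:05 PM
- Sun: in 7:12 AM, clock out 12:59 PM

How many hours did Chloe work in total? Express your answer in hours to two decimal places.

Tue: 5:51 AM–1:15 PM = 7 h 24 min; less 20 min break → 7 h 4 min
Wed: 9:08 AM–5:25 PM = 8 h 17 min; less 30 min break → 7 h 47 min
Thu: 10:32 AM–6:20 PM = 7 h 48 min; less 15 min break → 7 h 33 min
Fri: 5:00 AM–2:20 PM = 9 h 20 min; less 15 min break → 9 h 5 min
Sat: 8:09 AM–7:44 PM = 11 h 35 min; less 15 min break → 11 h 20 min
Sun: 7:12 AM–12:59 PM = 5 h 47 min
Total: 7 h 4 min + 7 h 47 min + 7 h 33 min + 9 h 5 min + 11 h 20 min + 5 h 47 min = 48 h 36 min.

48.60 hours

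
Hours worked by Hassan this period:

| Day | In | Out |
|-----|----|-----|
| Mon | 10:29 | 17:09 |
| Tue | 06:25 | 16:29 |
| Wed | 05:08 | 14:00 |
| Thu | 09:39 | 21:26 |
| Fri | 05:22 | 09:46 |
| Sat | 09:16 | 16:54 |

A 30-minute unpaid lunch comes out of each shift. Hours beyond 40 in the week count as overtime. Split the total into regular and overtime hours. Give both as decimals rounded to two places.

Mon: 10:29–17:09 = 6 h 40 min; less 30 min break → 6 h 10 min
Tue: 06:25–16:29 = 10 h 4 min; less 30 min break → 9 h 34 min
Wed: 05:08–14:00 = 8 h 52 min; less 30 min break → 8 h 22 min
Thu: 09:39–21:26 = 11 h 47 min; less 30 min break → 11 h 17 min
Fri: 05:22–09:46 = 4 h 24 min; less 30 min break → 3 h 54 min
Sat: 09:16–16:54 = 7 h 38 min; less 30 min break → 7 h 8 min
Total worked: 46 h 25 min = 46.42 h.
Threshold 40 h → overtime 6 h 25 min, regular 40 h 0 min.

Regular 40.00 hours, overtime 6.42 hours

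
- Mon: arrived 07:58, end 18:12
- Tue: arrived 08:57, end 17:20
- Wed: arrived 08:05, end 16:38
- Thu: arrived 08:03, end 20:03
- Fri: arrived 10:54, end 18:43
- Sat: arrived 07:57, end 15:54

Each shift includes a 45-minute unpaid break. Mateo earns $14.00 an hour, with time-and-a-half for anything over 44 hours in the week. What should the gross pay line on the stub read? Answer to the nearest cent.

$751.10

Mon: 07:58–18:12 = 10 h 14 min; less 45 min break → 9 h 29 min
Tue: 08:57–17:20 = 8 h 23 min; less 45 min break → 7 h 38 min
Wed: 08:05–16:38 = 8 h 33 min; less 45 min break → 7 h 48 min
Thu: 08:03–20:03 = 12 h 0 min; less 45 min break → 11 h 15 min
Fri: 10:54–18:43 = 7 h 49 min; less 45 min break → 7 h 4 min
Sat: 07:57–15:54 = 7 h 57 min; less 45 min break → 7 h 12 min
Total worked: 50 h 26 min = 3026 min.
Regular 44 h 0 min = 2640 min at $14.00/h; overtime 6 h 26 min = 386 min at $21.00/h.
Pay = (2640 × $14.00 + 386 × $21.00) ÷ 60 = $751.10.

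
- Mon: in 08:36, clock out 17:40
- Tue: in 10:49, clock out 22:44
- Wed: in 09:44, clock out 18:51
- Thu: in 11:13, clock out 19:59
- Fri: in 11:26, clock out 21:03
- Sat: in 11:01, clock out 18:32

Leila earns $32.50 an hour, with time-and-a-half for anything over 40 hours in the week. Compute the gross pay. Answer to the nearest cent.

Mon: 08:36–17:40 = 9 h 4 min
Tue: 10:49–22:44 = 11 h 55 min
Wed: 09:44–18:51 = 9 h 7 min
Thu: 11:13–19:59 = 8 h 46 min
Fri: 11:26–21:03 = 9 h 37 min
Sat: 11:01–18:32 = 7 h 31 min
Total worked: 56 h 0 min = 3360 min.
Regular 40 h 0 min = 2400 min at $32.50/h; overtime 16 h 0 min = 960 min at $48.75/h.
Pay = (2400 × $32.50 + 960 × $48.75) ÷ 60 = $2080.00.

$2080.00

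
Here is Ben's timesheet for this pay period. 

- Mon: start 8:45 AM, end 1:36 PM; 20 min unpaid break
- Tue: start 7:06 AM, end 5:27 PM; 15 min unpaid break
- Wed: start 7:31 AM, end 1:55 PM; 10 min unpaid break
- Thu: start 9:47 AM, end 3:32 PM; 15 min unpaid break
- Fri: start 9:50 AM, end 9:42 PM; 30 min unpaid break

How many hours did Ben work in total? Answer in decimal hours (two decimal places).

37.72 hours

Mon: 8:45 AM–1:36 PM = 4 h 51 min; less 20 min break → 4 h 31 min
Tue: 7:06 AM–5:27 PM = 10 h 21 min; less 15 min break → 10 h 6 min
Wed: 7:31 AM–1:55 PM = 6 h 24 min; less 10 min break → 6 h 14 min
Thu: 9:47 AM–3:32 PM = 5 h 45 min; less 15 min break → 5 h 30 min
Fri: 9:50 AM–9:42 PM = 11 h 52 min; less 30 min break → 11 h 22 min
Total: 4 h 31 min + 10 h 6 min + 6 h 14 min + 5 h 30 min + 11 h 22 min = 37 h 43 min.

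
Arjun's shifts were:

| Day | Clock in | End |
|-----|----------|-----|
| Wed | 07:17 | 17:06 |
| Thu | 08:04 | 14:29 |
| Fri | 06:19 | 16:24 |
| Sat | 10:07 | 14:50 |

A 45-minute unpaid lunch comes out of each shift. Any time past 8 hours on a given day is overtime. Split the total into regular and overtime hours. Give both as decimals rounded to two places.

Regular 25.63 hours, overtime 2.40 hours

Wed: 07:17–17:06 = 9 h 49 min; less 45 min break → 9 h 4 min
Thu: 08:04–14:29 = 6 h 25 min; less 45 min break → 5 h 40 min
Fri: 06:19–16:24 = 10 h 5 min; less 45 min break → 9 h 20 min
Sat: 10:07–14:50 = 4 h 43 min; less 45 min break → 3 h 58 min
Wed reg 8 h 0 min / OT 1 h 4 min; Thu reg 5 h 40 min / OT 0 h 0 min; Fri reg 8 h 0 min / OT 1 h 20 min; Sat reg 3 h 58 min / OT 0 h 0 min.
Totals: regular 25 h 38 min, overtime 2 h 24 min.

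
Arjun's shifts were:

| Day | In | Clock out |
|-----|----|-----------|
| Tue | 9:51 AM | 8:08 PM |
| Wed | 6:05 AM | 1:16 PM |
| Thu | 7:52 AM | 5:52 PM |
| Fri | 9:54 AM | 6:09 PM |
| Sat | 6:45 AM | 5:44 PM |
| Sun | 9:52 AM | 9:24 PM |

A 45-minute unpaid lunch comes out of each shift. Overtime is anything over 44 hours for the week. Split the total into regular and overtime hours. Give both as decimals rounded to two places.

Tue: 9:51 AM–8:08 PM = 10 h 17 min; less 45 min break → 9 h 32 min
Wed: 6:05 AM–1:16 PM = 7 h 11 min; less 45 min break → 6 h 26 min
Thu: 7:52 AM–5:52 PM = 10 h 0 min; less 45 min break → 9 h 15 min
Fri: 9:54 AM–6:09 PM = 8 h 15 min; less 45 min break → 7 h 30 min
Sat: 6:45 AM–5:44 PM = 10 h 59 min; less 45 min break → 10 h 14 min
Sun: 9:52 AM–9:24 PM = 11 h 32 min; less 45 min break → 10 h 47 min
Total worked: 53 h 44 min = 53.73 h.
Threshold 44 h → overtime 9 h 44 min, regular 44 h 0 min.

Regular 44.00 hours, overtime 9.73 hours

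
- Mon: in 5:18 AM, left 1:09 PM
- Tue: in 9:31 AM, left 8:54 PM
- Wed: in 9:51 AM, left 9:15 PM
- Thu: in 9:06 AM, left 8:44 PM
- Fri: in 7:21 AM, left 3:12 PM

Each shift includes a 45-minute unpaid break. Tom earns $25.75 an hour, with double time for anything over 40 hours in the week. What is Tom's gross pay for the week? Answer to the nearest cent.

Mon: 5:18 AM–1:09 PM = 7 h 51 min; less 45 min break → 7 h 6 min
Tue: 9:31 AM–8:54 PM = 11 h 23 min; less 45 min break → 10 h 38 min
Wed: 9:51 AM–9:15 PM = 11 h 24 min; less 45 min break → 10 h 39 min
Thu: 9:06 AM–8:44 PM = 11 h 38 min; less 45 min break → 10 h 53 min
Fri: 7:21 AM–3:12 PM = 7 h 51 min; less 45 min break → 7 h 6 min
Total worked: 46 h 22 min = 2782 min.
Regular 40 h 0 min = 2400 min at $25.75/h; overtime 6 h 22 min = 382 min at $51.50/h.
Pay = (2400 × $25.75 + 382 × $51.50) ÷ 60 = $1357.88.

$1357.88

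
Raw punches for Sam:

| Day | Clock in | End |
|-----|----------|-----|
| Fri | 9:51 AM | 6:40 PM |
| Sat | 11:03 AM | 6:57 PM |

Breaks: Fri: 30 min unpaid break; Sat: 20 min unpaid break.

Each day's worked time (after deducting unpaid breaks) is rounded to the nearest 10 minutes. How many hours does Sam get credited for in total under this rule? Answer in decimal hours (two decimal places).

15.83 hours

Fri: 9:51 AM–6:40 PM = 8 h 49 min − 30 min = 8 h 19 min → rounds to 8 h 20 min
Sat: 11:03 AM–6:57 PM = 7 h 54 min − 20 min = 7 h 34 min → rounds to 7 h 30 min
Total credited: 15 h 50 min.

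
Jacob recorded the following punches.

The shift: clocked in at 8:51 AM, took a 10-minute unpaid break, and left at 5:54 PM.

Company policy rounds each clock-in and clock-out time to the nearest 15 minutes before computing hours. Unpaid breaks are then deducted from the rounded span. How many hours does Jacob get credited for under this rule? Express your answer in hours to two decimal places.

9.08 hours

The shift: in 8:51 AM→8:45 AM, out 5:54 PM→6:00 PM; 9 h 15 min − 10 min = 9 h 5 min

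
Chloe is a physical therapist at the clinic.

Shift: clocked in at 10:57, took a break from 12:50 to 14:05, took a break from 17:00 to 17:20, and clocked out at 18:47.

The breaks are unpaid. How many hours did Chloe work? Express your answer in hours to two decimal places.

Shift: 10:57–18:47 = 7 h 50 min; less 95 min break → 6 h 15 min

6.25 hours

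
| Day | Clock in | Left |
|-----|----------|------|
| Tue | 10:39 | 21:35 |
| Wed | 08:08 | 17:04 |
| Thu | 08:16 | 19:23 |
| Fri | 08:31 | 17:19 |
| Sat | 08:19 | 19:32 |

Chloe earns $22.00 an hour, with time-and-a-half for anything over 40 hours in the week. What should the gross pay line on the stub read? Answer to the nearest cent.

Tue: 10:39–21:35 = 10 h 56 min
Wed: 08:08–17:04 = 8 h 56 min
Thu: 08:16–19:23 = 11 h 7 min
Fri: 08:31–17:19 = 8 h 48 min
Sat: 08:19–19:32 = 11 h 13 min
Total worked: 51 h 0 min = 3060 min.
Regular 40 h 0 min = 2400 min at $22.00/h; overtime 11 h 0 min = 660 min at $33.00/h.
Pay = (2400 × $22.00 + 660 × $33.00) ÷ 60 = $1243.00.

$1243.00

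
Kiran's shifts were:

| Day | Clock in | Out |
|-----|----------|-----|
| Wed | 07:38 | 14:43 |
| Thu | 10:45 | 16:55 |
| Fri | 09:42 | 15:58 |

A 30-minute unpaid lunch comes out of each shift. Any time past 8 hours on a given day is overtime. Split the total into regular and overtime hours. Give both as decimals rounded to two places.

Wed: 07:38–14:43 = 7 h 5 min; less 30 min break → 6 h 35 min
Thu: 10:45–16:55 = 6 h 10 min; less 30 min break → 5 h 40 min
Fri: 09:42–15:58 = 6 h 16 min; less 30 min break → 5 h 46 min
Wed reg 6 h 35 min / OT 0 h 0 min; Thu reg 5 h 40 min / OT 0 h 0 min; Fri reg 5 h 46 min / OT 0 h 0 min.
Totals: regular 18 h 1 min, overtime 0 h 0 min.

Regular 18.02 hours, overtime 0.00 hours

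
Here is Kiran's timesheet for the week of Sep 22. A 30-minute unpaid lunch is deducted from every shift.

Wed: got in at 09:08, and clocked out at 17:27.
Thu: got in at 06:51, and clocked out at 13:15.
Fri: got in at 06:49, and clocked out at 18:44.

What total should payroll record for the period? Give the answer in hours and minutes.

25 h 8 min

Wed: 09:08–17:27 = 8 h 19 min; less 30 min break → 7 h 49 min
Thu: 06:51–13:15 = 6 h 24 min; less 30 min break → 5 h 54 min
Fri: 06:49–18:44 = 11 h 55 min; less 30 min break → 11 h 25 min
Total: 7 h 49 min + 5 h 54 min + 11 h 25 min = 25 h 8 min.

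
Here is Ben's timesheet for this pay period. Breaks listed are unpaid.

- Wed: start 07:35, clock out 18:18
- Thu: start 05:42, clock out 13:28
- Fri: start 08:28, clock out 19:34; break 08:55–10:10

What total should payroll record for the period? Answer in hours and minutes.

28 h 20 min

Wed: 07:35–18:18 = 10 h 43 min
Thu: 05:42–13:28 = 7 h 46 min
Fri: 08:28–19:34 = 11 h 6 min; less 75 min break → 9 h 51 min
Total: 10 h 43 min + 7 h 46 min + 9 h 51 min = 28 h 20 min.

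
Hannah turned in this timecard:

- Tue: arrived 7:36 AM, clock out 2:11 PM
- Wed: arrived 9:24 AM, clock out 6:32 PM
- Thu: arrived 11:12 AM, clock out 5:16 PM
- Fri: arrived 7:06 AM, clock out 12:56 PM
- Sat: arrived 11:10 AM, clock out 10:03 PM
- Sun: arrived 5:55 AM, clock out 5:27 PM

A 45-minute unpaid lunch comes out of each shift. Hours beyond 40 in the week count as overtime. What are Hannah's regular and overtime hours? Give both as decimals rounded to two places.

Tue: 7:36 AM–2:11 PM = 6 h 35 min; less 45 min break → 5 h 50 min
Wed: 9:24 AM–6:32 PM = 9 h 8 min; less 45 min break → 8 h 23 min
Thu: 11:12 AM–5:16 PM = 6 h 4 min; less 45 min break → 5 h 19 min
Fri: 7:06 AM–12:56 PM = 5 h 50 min; less 45 min break → 5 h 5 min
Sat: 11:10 AM–10:03 PM = 10 h 53 min; less 45 min break → 10 h 8 min
Sun: 5:55 AM–5:27 PM = 11 h 32 min; less 45 min break → 10 h 47 min
Total worked: 45 h 32 min = 45.53 h.
Threshold 40 h → overtime 5 h 32 min, regular 40 h 0 min.

Regular 40.00 hours, overtime 5.53 hours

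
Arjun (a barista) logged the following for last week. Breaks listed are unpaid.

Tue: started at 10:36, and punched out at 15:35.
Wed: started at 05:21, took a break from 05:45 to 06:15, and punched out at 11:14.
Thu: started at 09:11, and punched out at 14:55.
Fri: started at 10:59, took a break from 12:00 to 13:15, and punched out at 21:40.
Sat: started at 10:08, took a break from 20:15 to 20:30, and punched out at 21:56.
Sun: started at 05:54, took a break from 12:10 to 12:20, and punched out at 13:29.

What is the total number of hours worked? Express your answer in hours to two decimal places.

Tue: 10:36–15:35 = 4 h 59 min
Wed: 05:21–11:14 = 5 h 53 min; less 30 min break → 5 h 23 min
Thu: 09:11–14:55 = 5 h 44 min
Fri: 10:59–21:40 = 10 h 41 min; less 75 min break → 9 h 26 min
Sat: 10:08–21:56 = 11 h 48 min; less 15 min break → 11 h 33 min
Sun: 05:54–13:29 = 7 h 35 min; less 10 min break → 7 h 25 min
Total: 4 h 59 min + 5 h 23 min + 5 h 44 min + 9 h 26 min + 11 h 33 min + 7 h 25 min = 44 h 30 min.

44.50 hours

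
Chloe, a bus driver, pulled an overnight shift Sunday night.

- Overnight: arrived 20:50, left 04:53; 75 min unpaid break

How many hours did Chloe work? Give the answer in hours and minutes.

Overnight: 20:50 → midnight = 3 h 10 min; midnight → 04:53 = 4 h 53 min; span 8 h 3 min; less 75 min break → 6 h 48 min

6 h 48 min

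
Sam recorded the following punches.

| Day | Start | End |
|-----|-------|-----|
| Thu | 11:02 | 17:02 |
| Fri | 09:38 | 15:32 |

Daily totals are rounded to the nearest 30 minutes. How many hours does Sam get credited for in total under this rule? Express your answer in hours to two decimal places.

12.00 hours

Thu: 11:02–17:02 = 6 h 0 min → rounds to 6 h 0 min
Fri: 09:38–15:32 = 5 h 54 min → rounds to 6 h 0 min
Total credited: 12 h 0 min.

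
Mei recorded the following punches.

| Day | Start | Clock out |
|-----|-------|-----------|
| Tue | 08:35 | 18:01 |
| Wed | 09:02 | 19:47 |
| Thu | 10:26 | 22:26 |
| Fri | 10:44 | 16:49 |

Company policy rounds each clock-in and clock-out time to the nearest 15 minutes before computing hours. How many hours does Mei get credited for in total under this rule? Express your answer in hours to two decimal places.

38.25 hours

Tue: in 08:35→08:30, out 18:01→18:00; 9 h 30 min
Wed: in 09:02→09:00, out 19:47→19:45; 10 h 45 min
Thu: in 10:26→10:30, out 22:26→22:30; 12 h 0 min
Fri: in 10:44→10:45, out 16:49→16:45; 6 h 0 min
Total credited: 38 h 15 min.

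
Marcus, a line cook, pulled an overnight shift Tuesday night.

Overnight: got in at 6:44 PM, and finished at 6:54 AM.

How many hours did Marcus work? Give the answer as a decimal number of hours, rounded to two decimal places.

12.17 hours

Overnight: 6:44 PM → midnight = 5 h 16 min; midnight → 6:54 AM = 6 h 54 min; span 12 h 10 min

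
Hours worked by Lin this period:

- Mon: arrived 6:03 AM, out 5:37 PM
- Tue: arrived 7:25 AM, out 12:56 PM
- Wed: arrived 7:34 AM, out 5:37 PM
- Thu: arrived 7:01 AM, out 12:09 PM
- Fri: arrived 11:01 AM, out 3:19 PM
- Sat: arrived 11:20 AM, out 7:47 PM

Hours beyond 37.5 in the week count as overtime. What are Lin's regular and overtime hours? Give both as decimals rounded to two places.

Regular 37.50 hours, overtime 7.52 hours

Mon: 6:03 AM–5:37 PM = 11 h 34 min
Tue: 7:25 AM–12:56 PM = 5 h 31 min
Wed: 7:34 AM–5:37 PM = 10 h 3 min
Thu: 7:01 AM–12:09 PM = 5 h 8 min
Fri: 11:01 AM–3:19 PM = 4 h 18 min
Sat: 11:20 AM–7:47 PM = 8 h 27 min
Total worked: 45 h 1 min = 45.02 h.
Threshold 37.5 h → overtime 7 h 31 min, regular 37 h 30 min.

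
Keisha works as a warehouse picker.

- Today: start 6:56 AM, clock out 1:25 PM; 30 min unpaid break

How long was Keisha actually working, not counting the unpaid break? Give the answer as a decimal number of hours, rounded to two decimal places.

5.98 hours

Today: 6:56 AM–1:25 PM = 6 h 29 min; less 30 min break → 5 h 59 min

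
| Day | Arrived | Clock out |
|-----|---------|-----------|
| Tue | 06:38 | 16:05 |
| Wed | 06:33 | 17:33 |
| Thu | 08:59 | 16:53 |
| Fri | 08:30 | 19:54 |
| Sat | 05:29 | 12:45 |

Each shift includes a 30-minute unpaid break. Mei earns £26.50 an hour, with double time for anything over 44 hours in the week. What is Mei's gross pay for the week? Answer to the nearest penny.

Tue: 06:38–16:05 = 9 h 27 min; less 30 min break → 8 h 57 min
Wed: 06:33–17:33 = 11 h 0 min; less 30 min break → 10 h 30 min
Thu: 08:59–16:53 = 7 h 54 min; less 30 min break → 7 h 24 min
Fri: 08:30–19:54 = 11 h 24 min; less 30 min break → 10 h 54 min
Sat: 05:29–12:45 = 7 h 16 min; less 30 min break → 6 h 46 min
Total worked: 44 h 31 min = 2671 min.
Regular 44 h 0 min = 2640 min at £26.50/h; overtime 0 h 31 min = 31 min at £53.00/h.
Pay = (2640 × £26.50 + 31 × £53.00) ÷ 60 = £1193.38.

£1193.38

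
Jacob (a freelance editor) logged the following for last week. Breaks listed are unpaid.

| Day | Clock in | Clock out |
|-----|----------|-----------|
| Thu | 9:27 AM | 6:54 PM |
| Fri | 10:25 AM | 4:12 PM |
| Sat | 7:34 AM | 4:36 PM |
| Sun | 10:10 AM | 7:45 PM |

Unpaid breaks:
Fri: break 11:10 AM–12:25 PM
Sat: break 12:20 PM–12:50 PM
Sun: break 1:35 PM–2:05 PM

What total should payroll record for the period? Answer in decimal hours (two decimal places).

Thu: 9:27 AM–6:54 PM = 9 h 27 min
Fri: 10:25 AM–4:12 PM = 5 h 47 min; less 75 min break → 4 h 32 min
Sat: 7:34 AM–4:36 PM = 9 h 2 min; less 30 min break → 8 h 32 min
Sun: 10:10 AM–7:45 PM = 9 h 35 min; less 30 min break → 9 h 5 min
Total: 9 h 27 min + 4 h 32 min + 8 h 32 min + 9 h 5 min = 31 h 36 min.

31.60 hours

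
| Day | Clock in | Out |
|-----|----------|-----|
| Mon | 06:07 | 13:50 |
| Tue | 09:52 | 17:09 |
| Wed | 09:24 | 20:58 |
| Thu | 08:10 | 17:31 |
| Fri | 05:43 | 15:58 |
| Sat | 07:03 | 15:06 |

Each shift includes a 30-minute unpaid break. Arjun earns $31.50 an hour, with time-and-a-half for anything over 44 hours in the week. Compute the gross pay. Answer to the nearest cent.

Mon: 06:07–13:50 = 7 h 43 min; less 30 min break → 7 h 13 min
Tue: 09:52–17:09 = 7 h 17 min; less 30 min break → 6 h 47 min
Wed: 09:24–20:58 = 11 h 34 min; less 30 min break → 11 h 4 min
Thu: 08:10–17:31 = 9 h 21 min; less 30 min break → 8 h 51 min
Fri: 05:43–15:58 = 10 h 15 min; less 30 min break → 9 h 45 min
Sat: 07:03–15:06 = 8 h 3 min; less 30 min break → 7 h 33 min
Total worked: 51 h 13 min = 3073 min.
Regular 44 h 0 min = 2640 min at $31.50/h; overtime 7 h 13 min = 433 min at $47.25/h.
Pay = (2640 × $31.50 + 433 × $47.25) ÷ 60 = $1726.99.

$1726.99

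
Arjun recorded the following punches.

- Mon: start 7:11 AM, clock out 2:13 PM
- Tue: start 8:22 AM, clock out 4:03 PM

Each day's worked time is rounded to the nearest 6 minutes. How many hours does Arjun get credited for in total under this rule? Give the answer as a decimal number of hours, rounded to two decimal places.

14.70 hours

Mon: 7:11 AM–2:13 PM = 7 h 2 min → rounds to 7 h 0 min
Tue: 8:22 AM–4:03 PM = 7 h 41 min → rounds to 7 h 42 min
Total credited: 14 h 42 min.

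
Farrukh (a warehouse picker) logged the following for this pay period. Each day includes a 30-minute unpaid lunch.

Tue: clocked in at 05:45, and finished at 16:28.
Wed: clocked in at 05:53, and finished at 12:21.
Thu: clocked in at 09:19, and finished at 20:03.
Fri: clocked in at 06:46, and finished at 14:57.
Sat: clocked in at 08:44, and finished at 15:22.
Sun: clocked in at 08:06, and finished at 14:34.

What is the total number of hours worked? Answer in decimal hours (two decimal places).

Tue: 05:45–16:28 = 10 h 43 min; less 30 min break → 10 h 13 min
Wed: 05:53–12:21 = 6 h 28 min; less 30 min break → 5 h 58 min
Thu: 09:19–20:03 = 10 h 44 min; less 30 min break → 10 h 14 min
Fri: 06:46–14:57 = 8 h 11 min; less 30 min break → 7 h 41 min
Sat: 08:44–15:22 = 6 h 38 min; less 30 min break → 6 h 8 min
Sun: 08:06–14:34 = 6 h 28 min; less 30 min break → 5 h 58 min
Total: 10 h 13 min + 5 h 58 min + 10 h 14 min + 7 h 41 min + 6 h 8 min + 5 h 58 min = 46 h 12 min.

46.20 hours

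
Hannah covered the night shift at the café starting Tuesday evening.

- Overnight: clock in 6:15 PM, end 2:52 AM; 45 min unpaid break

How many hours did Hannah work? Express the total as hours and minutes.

7 h 52 min

Overnight: 6:15 PM → midnight = 5 h 45 min; midnight → 2:52 AM = 2 h 52 min; span 8 h 37 min; less 45 min break → 7 h 52 min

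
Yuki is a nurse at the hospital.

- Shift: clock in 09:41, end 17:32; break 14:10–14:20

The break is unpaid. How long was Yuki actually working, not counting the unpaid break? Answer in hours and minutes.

7 h 41 min

Shift: 09:41–17:32 = 7 h 51 min; less 10 min break → 7 h 41 min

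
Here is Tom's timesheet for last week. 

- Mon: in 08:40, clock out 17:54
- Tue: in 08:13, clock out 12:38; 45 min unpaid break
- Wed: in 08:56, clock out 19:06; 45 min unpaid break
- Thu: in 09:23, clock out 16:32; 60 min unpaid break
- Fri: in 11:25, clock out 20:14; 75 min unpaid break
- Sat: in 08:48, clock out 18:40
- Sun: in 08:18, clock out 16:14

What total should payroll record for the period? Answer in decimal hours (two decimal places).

Mon: 08:40–17:54 = 9 h 14 min
Tue: 08:13–12:38 = 4 h 25 min; less 45 min break → 3 h 40 min
Wed: 08:56–19:06 = 10 h 10 min; less 45 min break → 9 h 25 min
Thu: 09:23–16:32 = 7 h 9 min; less 60 min break → 6 h 9 min
Fri: 11:25–20:14 = 8 h 49 min; less 75 min break → 7 h 34 min
Sat: 08:48–18:40 = 9 h 52 min
Sun: 08:18–16:14 = 7 h 56 min
Total: 9 h 14 min + 3 h 40 min + 9 h 25 min + 6 h 9 min + 7 h 34 min + 9 h 52 min + 7 h 56 min = 53 h 50 min.

53.83 hours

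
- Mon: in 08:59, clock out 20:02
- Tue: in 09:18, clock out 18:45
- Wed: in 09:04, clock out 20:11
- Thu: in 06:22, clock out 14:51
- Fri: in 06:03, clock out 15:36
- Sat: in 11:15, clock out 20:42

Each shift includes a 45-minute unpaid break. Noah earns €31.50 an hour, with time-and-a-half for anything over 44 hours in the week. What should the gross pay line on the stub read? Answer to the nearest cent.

€1886.85

Mon: 08:59–20:02 = 11 h 3 min; less 45 min break → 10 h 18 min
Tue: 09:18–18:45 = 9 h 27 min; less 45 min break → 8 h 42 min
Wed: 09:04–20:11 = 11 h 7 min; less 45 min break → 10 h 22 min
Thu: 06:22–14:51 = 8 h 29 min; less 45 min break → 7 h 44 min
Fri: 06:03–15:36 = 9 h 33 min; less 45 min break → 8 h 48 min
Sat: 11:15–20:42 = 9 h 27 min; less 45 min break → 8 h 42 min
Total worked: 54 h 36 min = 3276 min.
Regular 44 h 0 min = 2640 min at €31.50/h; overtime 10 h 36 min = 636 min at €47.25/h.
Pay = (2640 × €31.50 + 636 × €47.25) ÷ 60 = €1886.85.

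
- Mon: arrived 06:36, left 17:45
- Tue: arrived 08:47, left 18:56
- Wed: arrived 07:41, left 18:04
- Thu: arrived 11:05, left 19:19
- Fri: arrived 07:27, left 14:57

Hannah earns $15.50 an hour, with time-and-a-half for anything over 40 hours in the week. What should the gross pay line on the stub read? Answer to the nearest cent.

$792.44

Mon: 06:36–17:45 = 11 h 9 min
Tue: 08:47–18:56 = 10 h 9 min
Wed: 07:41–18:04 = 10 h 23 min
Thu: 11:05–19:19 = 8 h 14 min
Fri: 07:27–14:57 = 7 h 30 min
Total worked: 47 h 25 min = 2845 min.
Regular 40 h 0 min = 2400 min at $15.50/h; overtime 7 h 25 min = 445 min at $23.25/h.
Pay = (2400 × $15.50 + 445 × $23.25) ÷ 60 = $792.44.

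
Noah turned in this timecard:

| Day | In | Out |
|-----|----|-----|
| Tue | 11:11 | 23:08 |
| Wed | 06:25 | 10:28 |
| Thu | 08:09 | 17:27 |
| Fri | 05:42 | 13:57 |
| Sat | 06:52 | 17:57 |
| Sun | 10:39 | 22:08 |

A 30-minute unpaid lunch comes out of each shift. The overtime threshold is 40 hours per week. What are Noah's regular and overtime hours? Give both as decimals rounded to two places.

Tue: 11:11–23:08 = 11 h 57 min; less 30 min break → 11 h 27 min
Wed: 06:25–10:28 = 4 h 3 min; less 30 min break → 3 h 33 min
Thu: 08:09–17:27 = 9 h 18 min; less 30 min break → 8 h 48 min
Fri: 05:42–13:57 = 8 h 15 min; less 30 min break → 7 h 45 min
Sat: 06:52–17:57 = 11 h 5 min; less 30 min break → 10 h 35 min
Sun: 10:39–22:08 = 11 h 29 min; less 30 min break → 10 h 59 min
Total worked: 53 h 7 min = 53.12 h.
Threshold 40 h → overtime 13 h 7 min, regular 40 h 0 min.

Regular 40.00 hours, overtime 13.12 hours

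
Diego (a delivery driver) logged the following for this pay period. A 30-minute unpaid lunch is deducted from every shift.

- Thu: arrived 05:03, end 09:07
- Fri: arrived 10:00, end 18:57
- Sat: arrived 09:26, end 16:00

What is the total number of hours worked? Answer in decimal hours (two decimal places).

Thu: 05:03–09:07 = 4 h 4 min; less 30 min break → 3 h 34 min
Fri: 10:00–18:57 = 8 h 57 min; less 30 min break → 8 h 27 min
Sat: 09:26–16:00 = 6 h 34 min; less 30 min break → 6 h 4 min
Total: 3 h 34 min + 8 h 27 min + 6 h 4 min = 18 h 5 min.

18.08 hours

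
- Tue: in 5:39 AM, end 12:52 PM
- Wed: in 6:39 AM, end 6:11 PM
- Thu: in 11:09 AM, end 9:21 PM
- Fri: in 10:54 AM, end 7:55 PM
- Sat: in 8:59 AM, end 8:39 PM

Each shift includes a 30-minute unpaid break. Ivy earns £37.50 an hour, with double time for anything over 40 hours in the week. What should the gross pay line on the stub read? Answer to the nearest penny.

£2035.00

Tue: 5:39 AM–12:52 PM = 7 h 13 min; less 30 min break → 6 h 43 min
Wed: 6:39 AM–6:11 PM = 11 h 32 min; less 30 min break → 11 h 2 min
Thu: 11:09 AM–9:21 PM = 10 h 12 min; less 30 min break → 9 h 42 min
Fri: 10:54 AM–7:55 PM = 9 h 1 min; less 30 min break → 8 h 31 min
Sat: 8:59 AM–8:39 PM = 11 h 40 min; less 30 min break → 11 h 10 min
Total worked: 47 h 8 min = 2828 min.
Regular 40 h 0 min = 2400 min at £37.50/h; overtime 7 h 8 min = 428 min at £75.00/h.
Pay = (2400 × £37.50 + 428 × £75.00) ÷ 60 = £2035.00.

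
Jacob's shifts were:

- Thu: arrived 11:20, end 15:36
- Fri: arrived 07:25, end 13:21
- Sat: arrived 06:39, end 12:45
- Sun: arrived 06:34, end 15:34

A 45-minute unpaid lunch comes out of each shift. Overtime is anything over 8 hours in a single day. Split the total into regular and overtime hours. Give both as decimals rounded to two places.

Thu: 11:20–15:36 = 4 h 16 min; less 45 min break → 3 h 31 min
Fri: 07:25–13:21 = 5 h 56 min; less 45 min break → 5 h 11 min
Sat: 06:39–12:45 = 6 h 6 min; less 45 min break → 5 h 21 min
Sun: 06:34–15:34 = 9 h 0 min; less 45 min break → 8 h 15 min
Thu reg 3 h 31 min / OT 0 h 0 min; Fri reg 5 h 11 min / OT 0 h 0 min; Sat reg 5 h 21 min / OT 0 h 0 min; Sun reg 8 h 0 min / OT 0 h 15 min.
Totals: regular 22 h 3 min, overtime 0 h 15 min.

Regular 22.05 hours, overtime 0.25 hours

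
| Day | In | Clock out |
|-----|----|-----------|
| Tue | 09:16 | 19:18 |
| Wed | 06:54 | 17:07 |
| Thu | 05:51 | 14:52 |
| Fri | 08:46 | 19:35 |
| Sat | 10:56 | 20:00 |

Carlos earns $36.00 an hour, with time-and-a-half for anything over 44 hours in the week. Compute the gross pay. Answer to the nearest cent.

Tue: 09:16–19:18 = 10 h 2 min
Wed: 06:54–17:07 = 10 h 13 min
Thu: 05:51–14:52 = 9 h 1 min
Fri: 08:46–19:35 = 10 h 49 min
Sat: 10:56–20:00 = 9 h 4 min
Total worked: 49 h 9 min = 2949 min.
Regular 44 h 0 min = 2640 min at $36.00/h; overtime 5 h 9 min = 309 min at $54.00/h.
Pay = (2640 × $36.00 + 309 × $54.00) ÷ 60 = $1862.10.

$1862.10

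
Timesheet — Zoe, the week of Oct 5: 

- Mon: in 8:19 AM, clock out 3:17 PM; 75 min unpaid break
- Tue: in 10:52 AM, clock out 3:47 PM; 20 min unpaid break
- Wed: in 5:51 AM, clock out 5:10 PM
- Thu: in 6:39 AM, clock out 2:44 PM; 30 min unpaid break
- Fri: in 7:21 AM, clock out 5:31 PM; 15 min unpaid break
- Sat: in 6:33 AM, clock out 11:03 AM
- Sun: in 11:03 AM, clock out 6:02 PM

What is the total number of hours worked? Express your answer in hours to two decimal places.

Mon: 8:19 AM–3:17 PM = 6 h 58 min; less 75 min break → 5 h 43 min
Tue: 10:52 AM–3:47 PM = 4 h 55 min; less 20 min break → 4 h 35 min
Wed: 5:51 AM–5:10 PM = 11 h 19 min
Thu: 6:39 AM–2:44 PM = 8 h 5 min; less 30 min break → 7 h 35 min
Fri: 7:21 AM–5:31 PM = 10 h 10 min; less 15 min break → 9 h 55 min
Sat: 6:33 AM–11:03 AM = 4 h 30 min
Sun: 11:03 AM–6:02 PM = 6 h 59 min
Total: 5 h 43 min + 4 h 35 min + 11 h 19 min + 7 h 35 min + 9 h 55 min + 4 h 30 min + 6 h 59 min = 50 h 36 min.

50.60 hours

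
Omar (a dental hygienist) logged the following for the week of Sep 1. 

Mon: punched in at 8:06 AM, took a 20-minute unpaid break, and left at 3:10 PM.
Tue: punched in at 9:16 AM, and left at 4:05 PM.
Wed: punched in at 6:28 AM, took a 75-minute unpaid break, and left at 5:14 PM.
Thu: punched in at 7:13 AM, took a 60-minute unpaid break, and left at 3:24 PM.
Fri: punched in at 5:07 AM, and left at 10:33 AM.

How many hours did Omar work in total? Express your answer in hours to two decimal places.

35.68 hours

Mon: 8:06 AM–3:10 PM = 7 h 4 min; less 20 min break → 6 h 44 min
Tue: 9:16 AM–4:05 PM = 6 h 49 min
Wed: 6:28 AM–5:14 PM = 10 h 46 min; less 75 min break → 9 h 31 min
Thu: 7:13 AM–3:24 PM = 8 h 11 min; less 60 min break → 7 h 11 min
Fri: 5:07 AM–10:33 AM = 5 h 26 min
Total: 6 h 44 min + 6 h 49 min + 9 h 31 min + 7 h 11 min + 5 h 26 min = 35 h 41 min.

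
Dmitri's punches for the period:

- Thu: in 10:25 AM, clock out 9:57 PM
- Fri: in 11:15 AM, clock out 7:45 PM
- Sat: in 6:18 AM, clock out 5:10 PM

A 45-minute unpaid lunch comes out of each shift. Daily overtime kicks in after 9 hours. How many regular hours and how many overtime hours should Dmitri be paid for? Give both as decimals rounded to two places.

Regular 25.75 hours, overtime 2.90 hours

Thu: 10:25 AM–9:57 PM = 11 h 32 min; less 45 min break → 10 h 47 min
Fri: 11:15 AM–7:45 PM = 8 h 30 min; less 45 min break → 7 h 45 min
Sat: 6:18 AM–5:10 PM = 10 h 52 min; less 45 min break → 10 h 7 min
Thu reg 9 h 0 min / OT 1 h 47 min; Fri reg 7 h 45 min / OT 0 h 0 min; Sat reg 9 h 0 min / OT 1 h 7 min.
Totals: regular 25 h 45 min, overtime 2 h 54 min.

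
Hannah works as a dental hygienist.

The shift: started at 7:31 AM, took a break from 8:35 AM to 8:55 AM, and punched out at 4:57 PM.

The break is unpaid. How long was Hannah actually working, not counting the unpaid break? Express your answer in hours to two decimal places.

The shift: 7:31 AM–4:57 PM = 9 h 26 min; less 20 min break → 9 h 6 min

9.10 hours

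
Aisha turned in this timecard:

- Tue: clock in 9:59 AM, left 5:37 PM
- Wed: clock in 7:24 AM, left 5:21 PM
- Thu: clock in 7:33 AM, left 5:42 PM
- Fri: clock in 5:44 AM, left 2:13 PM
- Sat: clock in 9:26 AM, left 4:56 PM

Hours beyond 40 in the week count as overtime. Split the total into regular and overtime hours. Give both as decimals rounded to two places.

Regular 40.00 hours, overtime 3.72 hours

Tue: 9:59 AM–5:37 PM = 7 h 38 min
Wed: 7:24 AM–5:21 PM = 9 h 57 min
Thu: 7:33 AM–5:42 PM = 10 h 9 min
Fri: 5:44 AM–2:13 PM = 8 h 29 min
Sat: 9:26 AM–4:56 PM = 7 h 30 min
Total worked: 43 h 43 min = 43.72 h.
Threshold 40 h → overtime 3 h 43 min, regular 40 h 0 min.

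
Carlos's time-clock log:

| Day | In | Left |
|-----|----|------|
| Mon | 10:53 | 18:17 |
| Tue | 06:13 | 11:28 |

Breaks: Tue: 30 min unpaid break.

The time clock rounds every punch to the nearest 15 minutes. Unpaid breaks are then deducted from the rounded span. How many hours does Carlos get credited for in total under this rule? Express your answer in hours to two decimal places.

Mon: in 10:53→11:00, out 18:17→18:15; 7 h 15 min
Tue: in 06:13→06:15, out 11:28→11:30; 5 h 15 min − 30 min = 4 h 45 min
Total credited: 12 h 0 min.

12.00 hours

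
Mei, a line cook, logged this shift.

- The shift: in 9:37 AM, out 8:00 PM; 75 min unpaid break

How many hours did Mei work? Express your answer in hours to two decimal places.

9.13 hours

The shift: 9:37 AM–8:00 PM = 10 h 23 min; less 75 min break → 9 h 8 min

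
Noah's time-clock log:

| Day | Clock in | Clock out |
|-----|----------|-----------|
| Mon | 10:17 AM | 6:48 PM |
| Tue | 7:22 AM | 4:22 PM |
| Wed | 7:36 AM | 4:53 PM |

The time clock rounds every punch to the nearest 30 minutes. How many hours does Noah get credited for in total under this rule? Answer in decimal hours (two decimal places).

Mon: in 10:17 AM→10:30 AM, out 6:48 PM→7:00 PM; 8 h 30 min
Tue: in 7:22 AM→7:30 AM, out 4:22 PM→4:30 PM; 9 h 0 min
Wed: in 7:36 AM→7:30 AM, out 4:53 PM→5:00 PM; 9 h 30 min
Total credited: 27 h 0 min.

27.00 hours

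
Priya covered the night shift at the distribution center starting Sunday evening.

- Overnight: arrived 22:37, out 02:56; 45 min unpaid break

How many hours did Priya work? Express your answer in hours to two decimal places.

3.57 hours

Overnight: 22:37 → midnight = 1 h 23 min; midnight → 02:56 = 2 h 56 min; span 4 h 19 min; less 45 min break → 3 h 34 min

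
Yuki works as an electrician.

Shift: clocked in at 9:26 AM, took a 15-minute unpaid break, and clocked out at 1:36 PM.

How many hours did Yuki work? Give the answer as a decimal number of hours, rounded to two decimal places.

3.92 hours

Shift: 9:26 AM–1:36 PM = 4 h 10 min; less 15 min break → 3 h 55 min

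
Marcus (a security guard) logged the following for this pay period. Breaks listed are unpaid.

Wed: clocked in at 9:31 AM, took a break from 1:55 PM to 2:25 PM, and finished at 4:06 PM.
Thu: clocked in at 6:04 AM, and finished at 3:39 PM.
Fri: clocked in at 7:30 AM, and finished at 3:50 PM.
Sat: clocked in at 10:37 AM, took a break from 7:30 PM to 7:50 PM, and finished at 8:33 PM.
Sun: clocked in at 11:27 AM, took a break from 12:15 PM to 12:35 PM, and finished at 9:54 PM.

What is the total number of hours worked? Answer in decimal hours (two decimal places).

Wed: 9:31 AM–4:06 PM = 6 h 35 min; less 30 min break → 6 h 5 min
Thu: 6:04 AM–3:39 PM = 9 h 35 min
Fri: 7:30 AM–3:50 PM = 8 h 20 min
Sat: 10:37 AM–8:33 PM = 9 h 56 min; less 20 min break → 9 h 36 min
Sun: 11:27 AM–9:54 PM = 10 h 27 min; less 20 min break → 10 h 7 min
Total: 6 h 5 min + 9 h 35 min + 8 h 20 min + 9 h 36 min + 10 h 7 min = 43 h 43 min.

43.72 hours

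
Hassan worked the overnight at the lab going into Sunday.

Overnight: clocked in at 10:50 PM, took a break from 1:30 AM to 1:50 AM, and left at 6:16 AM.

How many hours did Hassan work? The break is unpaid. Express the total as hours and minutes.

7 h 6 min

Overnight: 10:50 PM → midnight = 1 h 10 min; midnight → 6:16 AM = 6 h 16 min; span 7 h 26 min; less 20 min break → 7 h 6 min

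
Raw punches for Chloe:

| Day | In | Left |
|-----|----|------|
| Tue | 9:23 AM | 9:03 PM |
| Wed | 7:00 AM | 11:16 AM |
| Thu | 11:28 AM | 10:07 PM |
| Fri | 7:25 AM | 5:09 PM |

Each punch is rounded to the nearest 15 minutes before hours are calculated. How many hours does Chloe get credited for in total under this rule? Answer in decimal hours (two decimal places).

Tue: in 9:23 AM→9:30 AM, out 9:03 PM→9:00 PM; 11 h 30 min
Wed: in 7:00 AM→7:00 AM, out 11:16 AM→11:15 AM; 4 h 15 min
Thu: in 11:28 AM→11:30 AM, out 10:07 PM→10:00 PM; 10 h 30 min
Fri: in 7:25 AM→7:30 AM, out 5:09 PM→5:15 PM; 9 h 45 min
Total credited: 36 h 0 min.

36.00 hours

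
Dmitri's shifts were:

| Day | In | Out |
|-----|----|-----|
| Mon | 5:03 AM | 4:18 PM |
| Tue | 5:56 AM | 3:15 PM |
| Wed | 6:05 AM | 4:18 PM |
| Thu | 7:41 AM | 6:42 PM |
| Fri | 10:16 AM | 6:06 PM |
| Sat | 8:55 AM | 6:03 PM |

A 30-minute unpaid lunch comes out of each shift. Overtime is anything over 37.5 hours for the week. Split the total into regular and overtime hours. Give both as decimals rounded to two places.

Mon: 5:03 AM–4:18 PM = 11 h 15 min; less 30 min break → 10 h 45 min
Tue: 5:56 AM–3:15 PM = 9 h 19 min; less 30 min break → 8 h 49 min
Wed: 6:05 AM–4:18 PM = 10 h 13 min; less 30 min break → 9 h 43 min
Thu: 7:41 AM–6:42 PM = 11 h 1 min; less 30 min break → 10 h 31 min
Fri: 10:16 AM–6:06 PM = 7 h 50 min; less 30 min break → 7 h 20 min
Sat: 8:55 AM–6:03 PM = 9 h 8 min; less 30 min break → 8 h 38 min
Total worked: 55 h 46 min = 55.77 h.
Threshold 37.5 h → overtime 18 h 16 min, regular 37 h 30 min.

Regular 37.50 hours, overtime 18.27 hours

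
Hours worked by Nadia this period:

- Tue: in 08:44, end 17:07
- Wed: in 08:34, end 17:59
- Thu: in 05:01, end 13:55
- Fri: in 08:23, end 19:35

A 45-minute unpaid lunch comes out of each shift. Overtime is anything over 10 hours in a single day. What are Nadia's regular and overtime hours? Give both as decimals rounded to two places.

Regular 34.45 hours, overtime 0.45 hours

Tue: 08:44–17:07 = 8 h 23 min; less 45 min break → 7 h 38 min
Wed: 08:34–17:59 = 9 h 25 min; less 45 min break → 8 h 40 min
Thu: 05:01–13:55 = 8 h 54 min; less 45 min break → 8 h 9 min
Fri: 08:23–19:35 = 11 h 12 min; less 45 min break → 10 h 27 min
Tue reg 7 h 38 min / OT 0 h 0 min; Wed reg 8 h 40 min / OT 0 h 0 min; Thu reg 8 h 9 min / OT 0 h 0 min; Fri reg 10 h 0 min / OT 0 h 27 min.
Totals: regular 34 h 27 min, overtime 0 h 27 min.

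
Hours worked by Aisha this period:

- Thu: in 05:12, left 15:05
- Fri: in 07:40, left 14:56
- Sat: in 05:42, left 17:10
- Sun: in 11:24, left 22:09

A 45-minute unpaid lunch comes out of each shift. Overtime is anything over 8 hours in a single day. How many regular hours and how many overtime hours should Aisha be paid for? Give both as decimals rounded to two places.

Thu: 05:12–15:05 = 9 h 53 min; less 45 min break → 9 h 8 min
Fri: 07:40–14:56 = 7 h 16 min; less 45 min break → 6 h 31 min
Sat: 05:42–17:10 = 11 h 28 min; less 45 min break → 10 h 43 min
Sun: 11:24–22:09 = 10 h 45 min; less 45 min break → 10 h 0 min
Thu reg 8 h 0 min / OT 1 h 8 min; Fri reg 6 h 31 min / OT 0 h 0 min; Sat reg 8 h 0 min / OT 2 h 43 min; Sun reg 8 h 0 min / OT 2 h 0 min.
Totals: regular 30 h 31 min, overtime 5 h 51 min.

Regular 30.52 hours, overtime 5.85 hours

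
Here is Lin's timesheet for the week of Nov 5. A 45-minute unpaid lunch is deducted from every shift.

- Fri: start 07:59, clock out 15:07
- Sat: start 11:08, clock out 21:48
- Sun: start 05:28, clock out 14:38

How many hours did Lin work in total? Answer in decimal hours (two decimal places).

24.72 hours

Fri: 07:59–15:07 = 7 h 8 min; less 45 min break → 6 h 23 min
Sat: 11:08–21:48 = 10 h 40 min; less 45 min break → 9 h 55 min
Sun: 05:28–14:38 = 9 h 10 min; less 45 min break → 8 h 25 min
Total: 6 h 23 min + 9 h 55 min + 8 h 25 min = 24 h 43 min.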